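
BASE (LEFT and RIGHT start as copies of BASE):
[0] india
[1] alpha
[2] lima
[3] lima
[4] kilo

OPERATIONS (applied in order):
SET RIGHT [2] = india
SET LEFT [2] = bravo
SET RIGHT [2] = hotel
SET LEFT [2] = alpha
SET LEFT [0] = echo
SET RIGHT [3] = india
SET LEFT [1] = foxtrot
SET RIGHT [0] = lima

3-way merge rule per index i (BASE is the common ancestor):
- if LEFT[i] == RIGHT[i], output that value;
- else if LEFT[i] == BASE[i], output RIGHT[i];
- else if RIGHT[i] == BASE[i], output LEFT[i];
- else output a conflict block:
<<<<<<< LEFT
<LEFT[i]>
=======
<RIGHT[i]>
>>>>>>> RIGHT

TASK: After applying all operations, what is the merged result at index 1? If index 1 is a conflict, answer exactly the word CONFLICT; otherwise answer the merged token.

Final LEFT:  [echo, foxtrot, alpha, lima, kilo]
Final RIGHT: [lima, alpha, hotel, india, kilo]
i=0: BASE=india L=echo R=lima all differ -> CONFLICT
i=1: L=foxtrot, R=alpha=BASE -> take LEFT -> foxtrot
i=2: BASE=lima L=alpha R=hotel all differ -> CONFLICT
i=3: L=lima=BASE, R=india -> take RIGHT -> india
i=4: L=kilo R=kilo -> agree -> kilo
Index 1 -> foxtrot

Answer: foxtrot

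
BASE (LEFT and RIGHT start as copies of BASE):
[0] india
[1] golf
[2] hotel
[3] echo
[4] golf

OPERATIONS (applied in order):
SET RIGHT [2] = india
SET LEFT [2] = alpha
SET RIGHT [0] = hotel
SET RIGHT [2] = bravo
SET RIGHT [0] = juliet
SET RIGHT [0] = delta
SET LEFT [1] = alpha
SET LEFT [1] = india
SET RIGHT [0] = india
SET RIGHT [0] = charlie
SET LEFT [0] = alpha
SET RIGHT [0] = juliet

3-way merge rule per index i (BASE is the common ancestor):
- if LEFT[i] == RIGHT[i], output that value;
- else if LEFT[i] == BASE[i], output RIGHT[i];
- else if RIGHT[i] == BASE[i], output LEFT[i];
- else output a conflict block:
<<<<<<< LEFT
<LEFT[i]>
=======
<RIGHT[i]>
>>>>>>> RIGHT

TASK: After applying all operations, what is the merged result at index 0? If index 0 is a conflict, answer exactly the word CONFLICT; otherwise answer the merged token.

Answer: CONFLICT

Derivation:
Final LEFT:  [alpha, india, alpha, echo, golf]
Final RIGHT: [juliet, golf, bravo, echo, golf]
i=0: BASE=india L=alpha R=juliet all differ -> CONFLICT
i=1: L=india, R=golf=BASE -> take LEFT -> india
i=2: BASE=hotel L=alpha R=bravo all differ -> CONFLICT
i=3: L=echo R=echo -> agree -> echo
i=4: L=golf R=golf -> agree -> golf
Index 0 -> CONFLICT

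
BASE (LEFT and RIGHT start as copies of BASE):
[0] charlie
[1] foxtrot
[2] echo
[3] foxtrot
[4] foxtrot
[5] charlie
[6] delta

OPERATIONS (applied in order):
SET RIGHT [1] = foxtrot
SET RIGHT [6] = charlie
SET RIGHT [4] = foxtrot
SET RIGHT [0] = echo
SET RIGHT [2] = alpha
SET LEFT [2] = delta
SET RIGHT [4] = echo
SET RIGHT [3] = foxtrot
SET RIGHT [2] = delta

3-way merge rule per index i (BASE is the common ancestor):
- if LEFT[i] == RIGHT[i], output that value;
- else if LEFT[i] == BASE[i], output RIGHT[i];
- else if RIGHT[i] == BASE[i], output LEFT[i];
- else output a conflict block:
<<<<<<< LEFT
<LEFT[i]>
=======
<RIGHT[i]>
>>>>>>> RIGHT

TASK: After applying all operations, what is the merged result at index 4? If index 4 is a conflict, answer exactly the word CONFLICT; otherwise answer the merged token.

Answer: echo

Derivation:
Final LEFT:  [charlie, foxtrot, delta, foxtrot, foxtrot, charlie, delta]
Final RIGHT: [echo, foxtrot, delta, foxtrot, echo, charlie, charlie]
i=0: L=charlie=BASE, R=echo -> take RIGHT -> echo
i=1: L=foxtrot R=foxtrot -> agree -> foxtrot
i=2: L=delta R=delta -> agree -> delta
i=3: L=foxtrot R=foxtrot -> agree -> foxtrot
i=4: L=foxtrot=BASE, R=echo -> take RIGHT -> echo
i=5: L=charlie R=charlie -> agree -> charlie
i=6: L=delta=BASE, R=charlie -> take RIGHT -> charlie
Index 4 -> echo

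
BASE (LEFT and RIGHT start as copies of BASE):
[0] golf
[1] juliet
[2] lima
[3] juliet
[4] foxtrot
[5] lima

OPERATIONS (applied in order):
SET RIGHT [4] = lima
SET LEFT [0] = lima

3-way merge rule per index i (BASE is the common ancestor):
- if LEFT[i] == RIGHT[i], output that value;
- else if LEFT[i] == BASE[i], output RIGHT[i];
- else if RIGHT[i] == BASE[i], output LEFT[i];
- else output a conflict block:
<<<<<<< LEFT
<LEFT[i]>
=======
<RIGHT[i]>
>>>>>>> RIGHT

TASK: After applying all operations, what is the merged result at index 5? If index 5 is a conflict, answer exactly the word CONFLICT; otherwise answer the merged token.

Final LEFT:  [lima, juliet, lima, juliet, foxtrot, lima]
Final RIGHT: [golf, juliet, lima, juliet, lima, lima]
i=0: L=lima, R=golf=BASE -> take LEFT -> lima
i=1: L=juliet R=juliet -> agree -> juliet
i=2: L=lima R=lima -> agree -> lima
i=3: L=juliet R=juliet -> agree -> juliet
i=4: L=foxtrot=BASE, R=lima -> take RIGHT -> lima
i=5: L=lima R=lima -> agree -> lima
Index 5 -> lima

Answer: lima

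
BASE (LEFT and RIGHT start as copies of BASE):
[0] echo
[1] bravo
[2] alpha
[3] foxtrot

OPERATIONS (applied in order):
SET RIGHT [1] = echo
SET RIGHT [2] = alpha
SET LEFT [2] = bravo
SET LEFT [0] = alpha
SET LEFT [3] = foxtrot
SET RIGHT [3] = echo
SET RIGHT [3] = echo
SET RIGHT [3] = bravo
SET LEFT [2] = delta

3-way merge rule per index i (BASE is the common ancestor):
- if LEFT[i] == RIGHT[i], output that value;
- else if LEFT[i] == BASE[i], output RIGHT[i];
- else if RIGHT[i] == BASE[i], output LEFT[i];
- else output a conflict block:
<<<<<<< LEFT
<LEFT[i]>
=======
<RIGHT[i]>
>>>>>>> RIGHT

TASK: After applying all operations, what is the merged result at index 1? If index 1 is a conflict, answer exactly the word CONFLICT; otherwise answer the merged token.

Answer: echo

Derivation:
Final LEFT:  [alpha, bravo, delta, foxtrot]
Final RIGHT: [echo, echo, alpha, bravo]
i=0: L=alpha, R=echo=BASE -> take LEFT -> alpha
i=1: L=bravo=BASE, R=echo -> take RIGHT -> echo
i=2: L=delta, R=alpha=BASE -> take LEFT -> delta
i=3: L=foxtrot=BASE, R=bravo -> take RIGHT -> bravo
Index 1 -> echo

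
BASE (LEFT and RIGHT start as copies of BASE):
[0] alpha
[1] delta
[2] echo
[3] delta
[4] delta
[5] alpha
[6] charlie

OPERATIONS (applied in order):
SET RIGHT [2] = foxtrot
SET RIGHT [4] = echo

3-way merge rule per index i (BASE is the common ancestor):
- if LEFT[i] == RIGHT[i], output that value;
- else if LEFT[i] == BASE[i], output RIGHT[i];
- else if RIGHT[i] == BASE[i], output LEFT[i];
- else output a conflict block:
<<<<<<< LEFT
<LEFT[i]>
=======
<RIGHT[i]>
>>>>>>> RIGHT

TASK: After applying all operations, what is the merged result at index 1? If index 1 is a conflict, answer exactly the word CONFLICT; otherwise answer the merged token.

Final LEFT:  [alpha, delta, echo, delta, delta, alpha, charlie]
Final RIGHT: [alpha, delta, foxtrot, delta, echo, alpha, charlie]
i=0: L=alpha R=alpha -> agree -> alpha
i=1: L=delta R=delta -> agree -> delta
i=2: L=echo=BASE, R=foxtrot -> take RIGHT -> foxtrot
i=3: L=delta R=delta -> agree -> delta
i=4: L=delta=BASE, R=echo -> take RIGHT -> echo
i=5: L=alpha R=alpha -> agree -> alpha
i=6: L=charlie R=charlie -> agree -> charlie
Index 1 -> delta

Answer: delta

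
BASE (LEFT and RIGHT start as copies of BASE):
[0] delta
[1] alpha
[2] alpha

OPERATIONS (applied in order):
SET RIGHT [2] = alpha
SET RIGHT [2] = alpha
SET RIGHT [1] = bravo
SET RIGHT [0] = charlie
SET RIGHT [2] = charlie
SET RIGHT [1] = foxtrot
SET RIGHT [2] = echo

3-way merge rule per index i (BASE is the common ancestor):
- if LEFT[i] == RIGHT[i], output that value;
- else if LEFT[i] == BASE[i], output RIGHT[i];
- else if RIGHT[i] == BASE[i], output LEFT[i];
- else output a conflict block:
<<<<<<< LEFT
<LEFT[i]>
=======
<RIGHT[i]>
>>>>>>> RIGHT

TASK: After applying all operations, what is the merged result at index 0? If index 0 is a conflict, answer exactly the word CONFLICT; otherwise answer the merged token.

Answer: charlie

Derivation:
Final LEFT:  [delta, alpha, alpha]
Final RIGHT: [charlie, foxtrot, echo]
i=0: L=delta=BASE, R=charlie -> take RIGHT -> charlie
i=1: L=alpha=BASE, R=foxtrot -> take RIGHT -> foxtrot
i=2: L=alpha=BASE, R=echo -> take RIGHT -> echo
Index 0 -> charlie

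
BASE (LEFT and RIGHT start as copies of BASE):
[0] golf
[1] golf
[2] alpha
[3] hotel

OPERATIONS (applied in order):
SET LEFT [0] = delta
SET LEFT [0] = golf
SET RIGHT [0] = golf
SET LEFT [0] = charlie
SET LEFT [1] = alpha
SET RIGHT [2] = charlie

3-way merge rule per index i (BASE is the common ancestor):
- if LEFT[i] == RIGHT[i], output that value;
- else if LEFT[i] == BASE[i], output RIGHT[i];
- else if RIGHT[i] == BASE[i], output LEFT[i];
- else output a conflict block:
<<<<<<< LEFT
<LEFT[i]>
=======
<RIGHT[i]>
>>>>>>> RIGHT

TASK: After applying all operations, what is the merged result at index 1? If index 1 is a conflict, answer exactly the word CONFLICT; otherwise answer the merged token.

Final LEFT:  [charlie, alpha, alpha, hotel]
Final RIGHT: [golf, golf, charlie, hotel]
i=0: L=charlie, R=golf=BASE -> take LEFT -> charlie
i=1: L=alpha, R=golf=BASE -> take LEFT -> alpha
i=2: L=alpha=BASE, R=charlie -> take RIGHT -> charlie
i=3: L=hotel R=hotel -> agree -> hotel
Index 1 -> alpha

Answer: alpha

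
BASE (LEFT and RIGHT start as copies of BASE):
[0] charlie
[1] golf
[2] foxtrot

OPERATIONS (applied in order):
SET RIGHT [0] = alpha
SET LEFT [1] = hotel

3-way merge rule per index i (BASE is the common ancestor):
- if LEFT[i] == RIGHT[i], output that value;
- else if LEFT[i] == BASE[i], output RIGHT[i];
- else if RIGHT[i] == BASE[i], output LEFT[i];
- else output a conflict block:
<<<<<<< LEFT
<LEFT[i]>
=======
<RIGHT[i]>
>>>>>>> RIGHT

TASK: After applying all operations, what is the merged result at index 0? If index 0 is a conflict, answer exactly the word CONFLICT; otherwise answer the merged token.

Answer: alpha

Derivation:
Final LEFT:  [charlie, hotel, foxtrot]
Final RIGHT: [alpha, golf, foxtrot]
i=0: L=charlie=BASE, R=alpha -> take RIGHT -> alpha
i=1: L=hotel, R=golf=BASE -> take LEFT -> hotel
i=2: L=foxtrot R=foxtrot -> agree -> foxtrot
Index 0 -> alpha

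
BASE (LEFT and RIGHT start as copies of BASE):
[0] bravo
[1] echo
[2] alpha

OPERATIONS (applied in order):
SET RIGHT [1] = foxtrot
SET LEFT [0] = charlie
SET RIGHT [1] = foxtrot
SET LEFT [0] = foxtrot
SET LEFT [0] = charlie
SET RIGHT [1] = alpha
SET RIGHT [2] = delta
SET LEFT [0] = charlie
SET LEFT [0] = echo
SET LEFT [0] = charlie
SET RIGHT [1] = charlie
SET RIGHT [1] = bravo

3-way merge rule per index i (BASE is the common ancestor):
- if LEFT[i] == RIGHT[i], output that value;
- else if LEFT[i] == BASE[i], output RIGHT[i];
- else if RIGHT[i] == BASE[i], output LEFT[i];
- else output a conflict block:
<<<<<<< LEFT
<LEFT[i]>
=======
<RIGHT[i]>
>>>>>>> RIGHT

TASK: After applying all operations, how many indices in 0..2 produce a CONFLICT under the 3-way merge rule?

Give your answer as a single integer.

Answer: 0

Derivation:
Final LEFT:  [charlie, echo, alpha]
Final RIGHT: [bravo, bravo, delta]
i=0: L=charlie, R=bravo=BASE -> take LEFT -> charlie
i=1: L=echo=BASE, R=bravo -> take RIGHT -> bravo
i=2: L=alpha=BASE, R=delta -> take RIGHT -> delta
Conflict count: 0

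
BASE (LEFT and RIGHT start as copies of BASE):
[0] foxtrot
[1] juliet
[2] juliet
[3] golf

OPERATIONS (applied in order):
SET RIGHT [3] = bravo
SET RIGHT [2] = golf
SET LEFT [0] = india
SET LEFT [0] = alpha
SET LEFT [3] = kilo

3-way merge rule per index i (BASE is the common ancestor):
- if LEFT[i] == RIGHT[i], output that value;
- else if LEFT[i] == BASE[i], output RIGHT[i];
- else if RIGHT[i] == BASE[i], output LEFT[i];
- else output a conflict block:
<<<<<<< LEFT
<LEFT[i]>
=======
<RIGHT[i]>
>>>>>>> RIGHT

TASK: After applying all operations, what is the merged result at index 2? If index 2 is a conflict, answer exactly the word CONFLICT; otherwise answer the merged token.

Answer: golf

Derivation:
Final LEFT:  [alpha, juliet, juliet, kilo]
Final RIGHT: [foxtrot, juliet, golf, bravo]
i=0: L=alpha, R=foxtrot=BASE -> take LEFT -> alpha
i=1: L=juliet R=juliet -> agree -> juliet
i=2: L=juliet=BASE, R=golf -> take RIGHT -> golf
i=3: BASE=golf L=kilo R=bravo all differ -> CONFLICT
Index 2 -> golf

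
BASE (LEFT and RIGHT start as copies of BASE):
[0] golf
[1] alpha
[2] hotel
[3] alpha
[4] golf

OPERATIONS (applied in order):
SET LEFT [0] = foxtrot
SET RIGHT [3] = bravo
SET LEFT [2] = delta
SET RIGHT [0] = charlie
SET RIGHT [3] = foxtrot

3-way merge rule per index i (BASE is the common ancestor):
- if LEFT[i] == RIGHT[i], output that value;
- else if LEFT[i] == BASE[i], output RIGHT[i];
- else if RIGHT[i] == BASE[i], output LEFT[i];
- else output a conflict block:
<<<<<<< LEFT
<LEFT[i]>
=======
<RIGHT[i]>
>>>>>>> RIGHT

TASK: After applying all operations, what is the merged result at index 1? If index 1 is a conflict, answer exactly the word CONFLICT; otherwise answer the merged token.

Answer: alpha

Derivation:
Final LEFT:  [foxtrot, alpha, delta, alpha, golf]
Final RIGHT: [charlie, alpha, hotel, foxtrot, golf]
i=0: BASE=golf L=foxtrot R=charlie all differ -> CONFLICT
i=1: L=alpha R=alpha -> agree -> alpha
i=2: L=delta, R=hotel=BASE -> take LEFT -> delta
i=3: L=alpha=BASE, R=foxtrot -> take RIGHT -> foxtrot
i=4: L=golf R=golf -> agree -> golf
Index 1 -> alpha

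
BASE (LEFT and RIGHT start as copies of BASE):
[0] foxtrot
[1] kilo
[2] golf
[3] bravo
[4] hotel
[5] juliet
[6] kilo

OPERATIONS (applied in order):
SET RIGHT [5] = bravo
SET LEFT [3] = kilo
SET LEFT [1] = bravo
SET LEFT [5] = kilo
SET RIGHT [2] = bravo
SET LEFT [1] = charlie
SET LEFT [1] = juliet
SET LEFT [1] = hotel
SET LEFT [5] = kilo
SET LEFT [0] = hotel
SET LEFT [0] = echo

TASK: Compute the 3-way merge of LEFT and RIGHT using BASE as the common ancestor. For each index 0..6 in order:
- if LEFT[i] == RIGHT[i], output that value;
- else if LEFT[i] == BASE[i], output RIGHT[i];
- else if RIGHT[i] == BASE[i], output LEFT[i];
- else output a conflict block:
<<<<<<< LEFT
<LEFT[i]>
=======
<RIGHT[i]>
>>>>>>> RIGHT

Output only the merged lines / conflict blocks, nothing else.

Final LEFT:  [echo, hotel, golf, kilo, hotel, kilo, kilo]
Final RIGHT: [foxtrot, kilo, bravo, bravo, hotel, bravo, kilo]
i=0: L=echo, R=foxtrot=BASE -> take LEFT -> echo
i=1: L=hotel, R=kilo=BASE -> take LEFT -> hotel
i=2: L=golf=BASE, R=bravo -> take RIGHT -> bravo
i=3: L=kilo, R=bravo=BASE -> take LEFT -> kilo
i=4: L=hotel R=hotel -> agree -> hotel
i=5: BASE=juliet L=kilo R=bravo all differ -> CONFLICT
i=6: L=kilo R=kilo -> agree -> kilo

Answer: echo
hotel
bravo
kilo
hotel
<<<<<<< LEFT
kilo
=======
bravo
>>>>>>> RIGHT
kilo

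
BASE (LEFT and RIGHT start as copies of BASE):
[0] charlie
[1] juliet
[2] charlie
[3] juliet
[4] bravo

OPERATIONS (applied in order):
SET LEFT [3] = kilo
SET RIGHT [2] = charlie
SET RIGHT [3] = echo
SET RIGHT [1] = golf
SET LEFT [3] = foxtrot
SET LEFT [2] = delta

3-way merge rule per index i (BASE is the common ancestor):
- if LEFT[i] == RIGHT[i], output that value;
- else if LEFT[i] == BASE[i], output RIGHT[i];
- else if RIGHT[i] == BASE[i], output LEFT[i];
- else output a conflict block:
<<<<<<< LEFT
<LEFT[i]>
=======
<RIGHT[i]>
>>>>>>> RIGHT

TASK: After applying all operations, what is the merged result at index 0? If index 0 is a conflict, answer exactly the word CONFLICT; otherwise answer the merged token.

Answer: charlie

Derivation:
Final LEFT:  [charlie, juliet, delta, foxtrot, bravo]
Final RIGHT: [charlie, golf, charlie, echo, bravo]
i=0: L=charlie R=charlie -> agree -> charlie
i=1: L=juliet=BASE, R=golf -> take RIGHT -> golf
i=2: L=delta, R=charlie=BASE -> take LEFT -> delta
i=3: BASE=juliet L=foxtrot R=echo all differ -> CONFLICT
i=4: L=bravo R=bravo -> agree -> bravo
Index 0 -> charlie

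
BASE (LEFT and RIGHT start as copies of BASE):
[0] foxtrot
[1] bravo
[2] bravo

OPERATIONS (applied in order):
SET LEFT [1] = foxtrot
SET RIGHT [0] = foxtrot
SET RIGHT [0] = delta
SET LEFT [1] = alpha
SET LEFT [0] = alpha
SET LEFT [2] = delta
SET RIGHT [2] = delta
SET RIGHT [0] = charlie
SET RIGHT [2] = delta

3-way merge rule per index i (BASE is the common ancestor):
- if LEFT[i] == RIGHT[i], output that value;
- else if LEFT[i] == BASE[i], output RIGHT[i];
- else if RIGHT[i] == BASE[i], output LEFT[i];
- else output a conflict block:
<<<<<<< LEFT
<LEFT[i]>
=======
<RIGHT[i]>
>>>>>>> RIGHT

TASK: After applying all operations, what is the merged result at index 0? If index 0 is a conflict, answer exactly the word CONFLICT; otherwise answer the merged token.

Answer: CONFLICT

Derivation:
Final LEFT:  [alpha, alpha, delta]
Final RIGHT: [charlie, bravo, delta]
i=0: BASE=foxtrot L=alpha R=charlie all differ -> CONFLICT
i=1: L=alpha, R=bravo=BASE -> take LEFT -> alpha
i=2: L=delta R=delta -> agree -> delta
Index 0 -> CONFLICT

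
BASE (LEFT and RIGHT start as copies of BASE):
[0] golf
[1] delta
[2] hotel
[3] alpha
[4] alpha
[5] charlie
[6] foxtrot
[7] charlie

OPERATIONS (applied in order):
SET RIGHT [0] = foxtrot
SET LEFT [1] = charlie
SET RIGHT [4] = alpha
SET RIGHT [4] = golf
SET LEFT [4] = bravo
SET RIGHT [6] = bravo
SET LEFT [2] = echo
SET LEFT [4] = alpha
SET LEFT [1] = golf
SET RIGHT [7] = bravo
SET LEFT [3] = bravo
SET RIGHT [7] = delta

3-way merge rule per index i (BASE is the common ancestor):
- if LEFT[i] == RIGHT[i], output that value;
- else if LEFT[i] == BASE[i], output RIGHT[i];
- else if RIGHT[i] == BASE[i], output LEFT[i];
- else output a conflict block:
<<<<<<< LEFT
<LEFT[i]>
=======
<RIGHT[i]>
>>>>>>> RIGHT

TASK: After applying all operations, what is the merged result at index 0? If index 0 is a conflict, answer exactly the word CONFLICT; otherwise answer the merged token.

Final LEFT:  [golf, golf, echo, bravo, alpha, charlie, foxtrot, charlie]
Final RIGHT: [foxtrot, delta, hotel, alpha, golf, charlie, bravo, delta]
i=0: L=golf=BASE, R=foxtrot -> take RIGHT -> foxtrot
i=1: L=golf, R=delta=BASE -> take LEFT -> golf
i=2: L=echo, R=hotel=BASE -> take LEFT -> echo
i=3: L=bravo, R=alpha=BASE -> take LEFT -> bravo
i=4: L=alpha=BASE, R=golf -> take RIGHT -> golf
i=5: L=charlie R=charlie -> agree -> charlie
i=6: L=foxtrot=BASE, R=bravo -> take RIGHT -> bravo
i=7: L=charlie=BASE, R=delta -> take RIGHT -> delta
Index 0 -> foxtrot

Answer: foxtrot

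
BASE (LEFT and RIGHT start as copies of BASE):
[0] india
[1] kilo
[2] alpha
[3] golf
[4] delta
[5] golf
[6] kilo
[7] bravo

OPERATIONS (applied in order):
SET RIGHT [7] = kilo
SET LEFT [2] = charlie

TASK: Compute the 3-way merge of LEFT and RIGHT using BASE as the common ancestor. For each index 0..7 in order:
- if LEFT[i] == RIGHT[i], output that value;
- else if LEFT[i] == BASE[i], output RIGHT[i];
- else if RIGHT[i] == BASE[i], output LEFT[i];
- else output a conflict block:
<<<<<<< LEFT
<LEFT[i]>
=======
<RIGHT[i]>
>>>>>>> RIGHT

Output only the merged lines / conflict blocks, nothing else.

Final LEFT:  [india, kilo, charlie, golf, delta, golf, kilo, bravo]
Final RIGHT: [india, kilo, alpha, golf, delta, golf, kilo, kilo]
i=0: L=india R=india -> agree -> india
i=1: L=kilo R=kilo -> agree -> kilo
i=2: L=charlie, R=alpha=BASE -> take LEFT -> charlie
i=3: L=golf R=golf -> agree -> golf
i=4: L=delta R=delta -> agree -> delta
i=5: L=golf R=golf -> agree -> golf
i=6: L=kilo R=kilo -> agree -> kilo
i=7: L=bravo=BASE, R=kilo -> take RIGHT -> kilo

Answer: india
kilo
charlie
golf
delta
golf
kilo
kilo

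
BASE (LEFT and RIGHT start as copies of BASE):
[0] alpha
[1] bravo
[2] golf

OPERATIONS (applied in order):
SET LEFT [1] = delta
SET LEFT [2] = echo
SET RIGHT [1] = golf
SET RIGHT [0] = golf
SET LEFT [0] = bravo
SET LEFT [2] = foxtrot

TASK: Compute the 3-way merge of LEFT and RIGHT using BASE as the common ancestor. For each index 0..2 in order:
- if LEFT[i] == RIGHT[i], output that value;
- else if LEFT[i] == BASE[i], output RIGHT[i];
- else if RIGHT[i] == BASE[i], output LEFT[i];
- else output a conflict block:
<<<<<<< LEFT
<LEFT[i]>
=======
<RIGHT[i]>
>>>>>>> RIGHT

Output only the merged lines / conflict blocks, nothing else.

Final LEFT:  [bravo, delta, foxtrot]
Final RIGHT: [golf, golf, golf]
i=0: BASE=alpha L=bravo R=golf all differ -> CONFLICT
i=1: BASE=bravo L=delta R=golf all differ -> CONFLICT
i=2: L=foxtrot, R=golf=BASE -> take LEFT -> foxtrot

Answer: <<<<<<< LEFT
bravo
=======
golf
>>>>>>> RIGHT
<<<<<<< LEFT
delta
=======
golf
>>>>>>> RIGHT
foxtrot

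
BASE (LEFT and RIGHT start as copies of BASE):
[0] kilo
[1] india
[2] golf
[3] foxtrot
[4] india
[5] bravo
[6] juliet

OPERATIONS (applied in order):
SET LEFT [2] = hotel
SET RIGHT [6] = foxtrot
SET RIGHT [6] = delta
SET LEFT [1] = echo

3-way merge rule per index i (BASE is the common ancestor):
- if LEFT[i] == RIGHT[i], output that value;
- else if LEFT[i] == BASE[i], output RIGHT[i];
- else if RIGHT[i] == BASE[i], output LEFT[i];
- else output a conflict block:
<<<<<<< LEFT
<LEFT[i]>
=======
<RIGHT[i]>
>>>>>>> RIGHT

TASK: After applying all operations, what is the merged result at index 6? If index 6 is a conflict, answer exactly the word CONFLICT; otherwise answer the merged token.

Final LEFT:  [kilo, echo, hotel, foxtrot, india, bravo, juliet]
Final RIGHT: [kilo, india, golf, foxtrot, india, bravo, delta]
i=0: L=kilo R=kilo -> agree -> kilo
i=1: L=echo, R=india=BASE -> take LEFT -> echo
i=2: L=hotel, R=golf=BASE -> take LEFT -> hotel
i=3: L=foxtrot R=foxtrot -> agree -> foxtrot
i=4: L=india R=india -> agree -> india
i=5: L=bravo R=bravo -> agree -> bravo
i=6: L=juliet=BASE, R=delta -> take RIGHT -> delta
Index 6 -> delta

Answer: delta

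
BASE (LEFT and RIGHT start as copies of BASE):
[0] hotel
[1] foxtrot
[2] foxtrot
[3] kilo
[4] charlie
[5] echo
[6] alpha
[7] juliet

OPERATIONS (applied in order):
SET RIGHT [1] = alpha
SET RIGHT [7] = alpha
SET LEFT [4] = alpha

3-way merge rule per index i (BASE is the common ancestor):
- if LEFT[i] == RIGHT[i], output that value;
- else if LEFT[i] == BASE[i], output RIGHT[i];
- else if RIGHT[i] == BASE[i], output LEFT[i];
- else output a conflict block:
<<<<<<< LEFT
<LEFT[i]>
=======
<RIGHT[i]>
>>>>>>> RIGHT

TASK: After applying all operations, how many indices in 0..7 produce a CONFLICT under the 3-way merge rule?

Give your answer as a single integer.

Final LEFT:  [hotel, foxtrot, foxtrot, kilo, alpha, echo, alpha, juliet]
Final RIGHT: [hotel, alpha, foxtrot, kilo, charlie, echo, alpha, alpha]
i=0: L=hotel R=hotel -> agree -> hotel
i=1: L=foxtrot=BASE, R=alpha -> take RIGHT -> alpha
i=2: L=foxtrot R=foxtrot -> agree -> foxtrot
i=3: L=kilo R=kilo -> agree -> kilo
i=4: L=alpha, R=charlie=BASE -> take LEFT -> alpha
i=5: L=echo R=echo -> agree -> echo
i=6: L=alpha R=alpha -> agree -> alpha
i=7: L=juliet=BASE, R=alpha -> take RIGHT -> alpha
Conflict count: 0

Answer: 0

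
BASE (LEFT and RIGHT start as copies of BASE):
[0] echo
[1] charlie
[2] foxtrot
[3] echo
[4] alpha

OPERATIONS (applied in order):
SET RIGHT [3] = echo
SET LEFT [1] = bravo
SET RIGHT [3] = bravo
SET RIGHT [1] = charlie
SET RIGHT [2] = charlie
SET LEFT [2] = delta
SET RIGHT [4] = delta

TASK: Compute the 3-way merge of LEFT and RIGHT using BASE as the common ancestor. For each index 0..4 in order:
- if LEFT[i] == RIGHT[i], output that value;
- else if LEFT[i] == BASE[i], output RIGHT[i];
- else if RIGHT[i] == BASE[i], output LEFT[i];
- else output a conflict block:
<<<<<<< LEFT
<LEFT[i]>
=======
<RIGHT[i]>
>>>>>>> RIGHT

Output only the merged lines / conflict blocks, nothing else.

Final LEFT:  [echo, bravo, delta, echo, alpha]
Final RIGHT: [echo, charlie, charlie, bravo, delta]
i=0: L=echo R=echo -> agree -> echo
i=1: L=bravo, R=charlie=BASE -> take LEFT -> bravo
i=2: BASE=foxtrot L=delta R=charlie all differ -> CONFLICT
i=3: L=echo=BASE, R=bravo -> take RIGHT -> bravo
i=4: L=alpha=BASE, R=delta -> take RIGHT -> delta

Answer: echo
bravo
<<<<<<< LEFT
delta
=======
charlie
>>>>>>> RIGHT
bravo
delta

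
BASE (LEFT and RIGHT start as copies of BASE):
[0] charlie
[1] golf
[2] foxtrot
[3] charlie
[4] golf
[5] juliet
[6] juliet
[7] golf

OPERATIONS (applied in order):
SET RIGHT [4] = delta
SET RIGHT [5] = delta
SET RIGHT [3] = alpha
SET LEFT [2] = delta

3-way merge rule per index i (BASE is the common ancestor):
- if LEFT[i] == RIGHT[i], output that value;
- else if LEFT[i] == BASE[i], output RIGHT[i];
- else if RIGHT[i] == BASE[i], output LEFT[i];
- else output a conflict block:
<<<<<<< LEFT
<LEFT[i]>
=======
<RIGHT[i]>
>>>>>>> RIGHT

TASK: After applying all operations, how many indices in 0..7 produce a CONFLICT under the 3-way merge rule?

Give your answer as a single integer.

Final LEFT:  [charlie, golf, delta, charlie, golf, juliet, juliet, golf]
Final RIGHT: [charlie, golf, foxtrot, alpha, delta, delta, juliet, golf]
i=0: L=charlie R=charlie -> agree -> charlie
i=1: L=golf R=golf -> agree -> golf
i=2: L=delta, R=foxtrot=BASE -> take LEFT -> delta
i=3: L=charlie=BASE, R=alpha -> take RIGHT -> alpha
i=4: L=golf=BASE, R=delta -> take RIGHT -> delta
i=5: L=juliet=BASE, R=delta -> take RIGHT -> delta
i=6: L=juliet R=juliet -> agree -> juliet
i=7: L=golf R=golf -> agree -> golf
Conflict count: 0

Answer: 0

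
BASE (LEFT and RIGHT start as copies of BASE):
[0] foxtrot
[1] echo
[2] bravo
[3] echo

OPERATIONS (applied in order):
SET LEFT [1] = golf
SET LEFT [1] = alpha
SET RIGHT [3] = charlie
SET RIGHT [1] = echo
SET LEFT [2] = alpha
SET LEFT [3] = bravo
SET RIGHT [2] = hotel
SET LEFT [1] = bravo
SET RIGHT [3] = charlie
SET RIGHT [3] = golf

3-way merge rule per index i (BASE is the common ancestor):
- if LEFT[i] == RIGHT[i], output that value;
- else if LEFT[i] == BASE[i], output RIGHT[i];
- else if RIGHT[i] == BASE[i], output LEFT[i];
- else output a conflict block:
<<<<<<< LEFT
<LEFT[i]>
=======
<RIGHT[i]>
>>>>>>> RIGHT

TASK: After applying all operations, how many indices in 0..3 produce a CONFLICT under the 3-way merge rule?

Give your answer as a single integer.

Final LEFT:  [foxtrot, bravo, alpha, bravo]
Final RIGHT: [foxtrot, echo, hotel, golf]
i=0: L=foxtrot R=foxtrot -> agree -> foxtrot
i=1: L=bravo, R=echo=BASE -> take LEFT -> bravo
i=2: BASE=bravo L=alpha R=hotel all differ -> CONFLICT
i=3: BASE=echo L=bravo R=golf all differ -> CONFLICT
Conflict count: 2

Answer: 2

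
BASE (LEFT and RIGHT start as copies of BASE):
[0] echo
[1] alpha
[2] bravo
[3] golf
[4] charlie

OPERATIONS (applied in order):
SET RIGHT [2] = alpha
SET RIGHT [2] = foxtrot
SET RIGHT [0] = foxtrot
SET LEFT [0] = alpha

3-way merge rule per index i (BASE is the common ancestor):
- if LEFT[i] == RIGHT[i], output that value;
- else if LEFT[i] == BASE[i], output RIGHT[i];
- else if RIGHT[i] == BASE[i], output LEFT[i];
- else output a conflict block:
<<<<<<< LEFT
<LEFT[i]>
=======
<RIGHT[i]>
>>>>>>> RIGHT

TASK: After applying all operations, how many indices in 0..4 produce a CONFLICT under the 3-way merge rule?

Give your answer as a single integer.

Answer: 1

Derivation:
Final LEFT:  [alpha, alpha, bravo, golf, charlie]
Final RIGHT: [foxtrot, alpha, foxtrot, golf, charlie]
i=0: BASE=echo L=alpha R=foxtrot all differ -> CONFLICT
i=1: L=alpha R=alpha -> agree -> alpha
i=2: L=bravo=BASE, R=foxtrot -> take RIGHT -> foxtrot
i=3: L=golf R=golf -> agree -> golf
i=4: L=charlie R=charlie -> agree -> charlie
Conflict count: 1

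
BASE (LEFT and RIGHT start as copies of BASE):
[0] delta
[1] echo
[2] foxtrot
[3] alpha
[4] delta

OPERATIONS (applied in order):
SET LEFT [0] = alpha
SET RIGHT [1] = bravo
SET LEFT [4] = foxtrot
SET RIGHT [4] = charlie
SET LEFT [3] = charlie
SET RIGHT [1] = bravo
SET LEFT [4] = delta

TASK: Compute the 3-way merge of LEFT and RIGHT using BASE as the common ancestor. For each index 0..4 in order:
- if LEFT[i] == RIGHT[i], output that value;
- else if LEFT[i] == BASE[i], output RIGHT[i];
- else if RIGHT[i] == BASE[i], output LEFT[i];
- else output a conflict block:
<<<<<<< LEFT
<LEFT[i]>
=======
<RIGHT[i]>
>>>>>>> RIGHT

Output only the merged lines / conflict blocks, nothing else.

Final LEFT:  [alpha, echo, foxtrot, charlie, delta]
Final RIGHT: [delta, bravo, foxtrot, alpha, charlie]
i=0: L=alpha, R=delta=BASE -> take LEFT -> alpha
i=1: L=echo=BASE, R=bravo -> take RIGHT -> bravo
i=2: L=foxtrot R=foxtrot -> agree -> foxtrot
i=3: L=charlie, R=alpha=BASE -> take LEFT -> charlie
i=4: L=delta=BASE, R=charlie -> take RIGHT -> charlie

Answer: alpha
bravo
foxtrot
charlie
charlie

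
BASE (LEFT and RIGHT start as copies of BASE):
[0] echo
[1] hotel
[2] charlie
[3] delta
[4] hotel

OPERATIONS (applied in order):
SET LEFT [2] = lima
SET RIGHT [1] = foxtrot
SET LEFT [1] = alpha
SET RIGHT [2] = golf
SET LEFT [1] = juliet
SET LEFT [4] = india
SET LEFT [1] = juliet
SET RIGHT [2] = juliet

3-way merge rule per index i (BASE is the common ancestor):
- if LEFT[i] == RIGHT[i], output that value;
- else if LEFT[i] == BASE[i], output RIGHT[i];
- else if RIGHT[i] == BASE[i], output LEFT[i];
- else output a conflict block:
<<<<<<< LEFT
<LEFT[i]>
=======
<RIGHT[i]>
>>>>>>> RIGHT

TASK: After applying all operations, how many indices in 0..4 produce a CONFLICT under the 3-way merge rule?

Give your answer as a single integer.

Answer: 2

Derivation:
Final LEFT:  [echo, juliet, lima, delta, india]
Final RIGHT: [echo, foxtrot, juliet, delta, hotel]
i=0: L=echo R=echo -> agree -> echo
i=1: BASE=hotel L=juliet R=foxtrot all differ -> CONFLICT
i=2: BASE=charlie L=lima R=juliet all differ -> CONFLICT
i=3: L=delta R=delta -> agree -> delta
i=4: L=india, R=hotel=BASE -> take LEFT -> india
Conflict count: 2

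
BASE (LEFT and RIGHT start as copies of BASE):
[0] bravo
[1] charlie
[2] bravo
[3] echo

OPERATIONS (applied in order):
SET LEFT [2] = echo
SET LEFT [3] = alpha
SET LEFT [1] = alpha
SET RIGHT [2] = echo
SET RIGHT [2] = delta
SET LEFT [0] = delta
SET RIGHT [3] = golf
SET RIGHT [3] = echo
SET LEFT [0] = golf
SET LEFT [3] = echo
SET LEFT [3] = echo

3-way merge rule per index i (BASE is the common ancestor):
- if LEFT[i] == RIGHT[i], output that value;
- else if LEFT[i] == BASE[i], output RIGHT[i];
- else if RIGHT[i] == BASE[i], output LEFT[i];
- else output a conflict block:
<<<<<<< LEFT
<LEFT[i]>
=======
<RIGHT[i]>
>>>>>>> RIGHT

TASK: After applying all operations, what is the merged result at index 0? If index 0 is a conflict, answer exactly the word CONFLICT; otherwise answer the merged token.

Final LEFT:  [golf, alpha, echo, echo]
Final RIGHT: [bravo, charlie, delta, echo]
i=0: L=golf, R=bravo=BASE -> take LEFT -> golf
i=1: L=alpha, R=charlie=BASE -> take LEFT -> alpha
i=2: BASE=bravo L=echo R=delta all differ -> CONFLICT
i=3: L=echo R=echo -> agree -> echo
Index 0 -> golf

Answer: golf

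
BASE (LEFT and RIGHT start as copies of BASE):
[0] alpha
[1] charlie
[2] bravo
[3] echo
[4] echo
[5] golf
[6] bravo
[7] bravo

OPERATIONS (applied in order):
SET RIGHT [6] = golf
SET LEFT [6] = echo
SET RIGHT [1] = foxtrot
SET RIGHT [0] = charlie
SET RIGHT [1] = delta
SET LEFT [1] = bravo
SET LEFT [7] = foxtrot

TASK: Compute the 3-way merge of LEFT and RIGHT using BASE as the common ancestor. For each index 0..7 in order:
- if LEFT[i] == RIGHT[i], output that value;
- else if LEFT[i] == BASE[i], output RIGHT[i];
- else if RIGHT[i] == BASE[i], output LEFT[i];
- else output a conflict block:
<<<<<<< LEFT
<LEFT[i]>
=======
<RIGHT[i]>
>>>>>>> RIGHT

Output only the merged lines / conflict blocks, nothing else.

Answer: charlie
<<<<<<< LEFT
bravo
=======
delta
>>>>>>> RIGHT
bravo
echo
echo
golf
<<<<<<< LEFT
echo
=======
golf
>>>>>>> RIGHT
foxtrot

Derivation:
Final LEFT:  [alpha, bravo, bravo, echo, echo, golf, echo, foxtrot]
Final RIGHT: [charlie, delta, bravo, echo, echo, golf, golf, bravo]
i=0: L=alpha=BASE, R=charlie -> take RIGHT -> charlie
i=1: BASE=charlie L=bravo R=delta all differ -> CONFLICT
i=2: L=bravo R=bravo -> agree -> bravo
i=3: L=echo R=echo -> agree -> echo
i=4: L=echo R=echo -> agree -> echo
i=5: L=golf R=golf -> agree -> golf
i=6: BASE=bravo L=echo R=golf all differ -> CONFLICT
i=7: L=foxtrot, R=bravo=BASE -> take LEFT -> foxtrot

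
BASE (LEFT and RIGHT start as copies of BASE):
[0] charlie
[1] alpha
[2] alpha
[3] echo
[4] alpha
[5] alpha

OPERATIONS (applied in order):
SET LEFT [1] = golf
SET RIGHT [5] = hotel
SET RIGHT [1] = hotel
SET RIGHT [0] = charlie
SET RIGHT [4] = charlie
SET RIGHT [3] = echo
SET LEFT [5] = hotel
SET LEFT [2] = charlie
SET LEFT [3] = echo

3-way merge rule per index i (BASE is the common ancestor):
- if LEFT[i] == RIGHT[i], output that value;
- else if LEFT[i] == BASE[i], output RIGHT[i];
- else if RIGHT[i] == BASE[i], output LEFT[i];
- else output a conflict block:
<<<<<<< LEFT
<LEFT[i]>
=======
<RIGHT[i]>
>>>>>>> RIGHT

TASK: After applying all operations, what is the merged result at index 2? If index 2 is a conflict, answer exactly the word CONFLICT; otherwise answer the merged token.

Answer: charlie

Derivation:
Final LEFT:  [charlie, golf, charlie, echo, alpha, hotel]
Final RIGHT: [charlie, hotel, alpha, echo, charlie, hotel]
i=0: L=charlie R=charlie -> agree -> charlie
i=1: BASE=alpha L=golf R=hotel all differ -> CONFLICT
i=2: L=charlie, R=alpha=BASE -> take LEFT -> charlie
i=3: L=echo R=echo -> agree -> echo
i=4: L=alpha=BASE, R=charlie -> take RIGHT -> charlie
i=5: L=hotel R=hotel -> agree -> hotel
Index 2 -> charlie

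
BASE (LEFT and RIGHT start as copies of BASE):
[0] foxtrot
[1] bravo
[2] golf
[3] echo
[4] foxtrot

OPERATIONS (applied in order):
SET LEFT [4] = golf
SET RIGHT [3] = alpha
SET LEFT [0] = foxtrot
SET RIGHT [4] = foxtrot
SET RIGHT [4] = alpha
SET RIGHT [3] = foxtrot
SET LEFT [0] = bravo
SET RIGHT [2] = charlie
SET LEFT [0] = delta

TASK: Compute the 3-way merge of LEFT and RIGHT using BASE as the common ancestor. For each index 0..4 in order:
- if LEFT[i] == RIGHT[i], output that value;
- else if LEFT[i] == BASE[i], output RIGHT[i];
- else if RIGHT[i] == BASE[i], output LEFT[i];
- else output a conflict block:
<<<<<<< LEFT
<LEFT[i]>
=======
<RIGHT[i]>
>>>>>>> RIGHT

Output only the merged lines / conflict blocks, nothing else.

Final LEFT:  [delta, bravo, golf, echo, golf]
Final RIGHT: [foxtrot, bravo, charlie, foxtrot, alpha]
i=0: L=delta, R=foxtrot=BASE -> take LEFT -> delta
i=1: L=bravo R=bravo -> agree -> bravo
i=2: L=golf=BASE, R=charlie -> take RIGHT -> charlie
i=3: L=echo=BASE, R=foxtrot -> take RIGHT -> foxtrot
i=4: BASE=foxtrot L=golf R=alpha all differ -> CONFLICT

Answer: delta
bravo
charlie
foxtrot
<<<<<<< LEFT
golf
=======
alpha
>>>>>>> RIGHT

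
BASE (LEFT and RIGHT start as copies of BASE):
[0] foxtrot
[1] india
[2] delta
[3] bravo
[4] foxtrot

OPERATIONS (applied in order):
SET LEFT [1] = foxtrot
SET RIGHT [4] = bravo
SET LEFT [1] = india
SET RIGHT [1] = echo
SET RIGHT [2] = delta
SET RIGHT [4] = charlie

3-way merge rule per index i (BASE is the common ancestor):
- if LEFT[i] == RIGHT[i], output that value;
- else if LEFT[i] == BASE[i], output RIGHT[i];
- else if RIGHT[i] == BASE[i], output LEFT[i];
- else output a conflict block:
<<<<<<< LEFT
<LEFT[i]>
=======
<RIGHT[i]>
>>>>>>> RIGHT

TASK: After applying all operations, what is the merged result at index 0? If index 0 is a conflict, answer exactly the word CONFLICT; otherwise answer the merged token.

Final LEFT:  [foxtrot, india, delta, bravo, foxtrot]
Final RIGHT: [foxtrot, echo, delta, bravo, charlie]
i=0: L=foxtrot R=foxtrot -> agree -> foxtrot
i=1: L=india=BASE, R=echo -> take RIGHT -> echo
i=2: L=delta R=delta -> agree -> delta
i=3: L=bravo R=bravo -> agree -> bravo
i=4: L=foxtrot=BASE, R=charlie -> take RIGHT -> charlie
Index 0 -> foxtrot

Answer: foxtrot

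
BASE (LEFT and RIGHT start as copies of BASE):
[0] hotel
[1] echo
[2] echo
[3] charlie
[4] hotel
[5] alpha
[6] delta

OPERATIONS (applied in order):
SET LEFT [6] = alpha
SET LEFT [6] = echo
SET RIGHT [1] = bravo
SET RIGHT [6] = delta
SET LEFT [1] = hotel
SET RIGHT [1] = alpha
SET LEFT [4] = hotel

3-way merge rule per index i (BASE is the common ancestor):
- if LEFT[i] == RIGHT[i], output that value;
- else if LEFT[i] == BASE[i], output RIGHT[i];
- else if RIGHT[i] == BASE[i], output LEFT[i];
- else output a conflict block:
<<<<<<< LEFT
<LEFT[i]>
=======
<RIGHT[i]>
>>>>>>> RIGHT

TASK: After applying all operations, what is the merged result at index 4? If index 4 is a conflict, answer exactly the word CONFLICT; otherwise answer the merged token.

Final LEFT:  [hotel, hotel, echo, charlie, hotel, alpha, echo]
Final RIGHT: [hotel, alpha, echo, charlie, hotel, alpha, delta]
i=0: L=hotel R=hotel -> agree -> hotel
i=1: BASE=echo L=hotel R=alpha all differ -> CONFLICT
i=2: L=echo R=echo -> agree -> echo
i=3: L=charlie R=charlie -> agree -> charlie
i=4: L=hotel R=hotel -> agree -> hotel
i=5: L=alpha R=alpha -> agree -> alpha
i=6: L=echo, R=delta=BASE -> take LEFT -> echo
Index 4 -> hotel

Answer: hotel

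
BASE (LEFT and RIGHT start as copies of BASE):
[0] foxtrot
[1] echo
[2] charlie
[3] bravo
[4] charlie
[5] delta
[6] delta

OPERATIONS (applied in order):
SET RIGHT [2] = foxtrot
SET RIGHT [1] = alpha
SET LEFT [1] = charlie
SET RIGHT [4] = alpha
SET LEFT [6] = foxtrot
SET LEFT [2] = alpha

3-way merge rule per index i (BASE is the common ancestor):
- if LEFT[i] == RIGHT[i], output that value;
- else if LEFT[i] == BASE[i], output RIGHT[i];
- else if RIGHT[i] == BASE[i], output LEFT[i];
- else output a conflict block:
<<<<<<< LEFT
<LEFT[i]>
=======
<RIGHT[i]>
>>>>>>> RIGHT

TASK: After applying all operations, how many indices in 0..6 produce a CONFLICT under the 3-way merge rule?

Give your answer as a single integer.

Final LEFT:  [foxtrot, charlie, alpha, bravo, charlie, delta, foxtrot]
Final RIGHT: [foxtrot, alpha, foxtrot, bravo, alpha, delta, delta]
i=0: L=foxtrot R=foxtrot -> agree -> foxtrot
i=1: BASE=echo L=charlie R=alpha all differ -> CONFLICT
i=2: BASE=charlie L=alpha R=foxtrot all differ -> CONFLICT
i=3: L=bravo R=bravo -> agree -> bravo
i=4: L=charlie=BASE, R=alpha -> take RIGHT -> alpha
i=5: L=delta R=delta -> agree -> delta
i=6: L=foxtrot, R=delta=BASE -> take LEFT -> foxtrot
Conflict count: 2

Answer: 2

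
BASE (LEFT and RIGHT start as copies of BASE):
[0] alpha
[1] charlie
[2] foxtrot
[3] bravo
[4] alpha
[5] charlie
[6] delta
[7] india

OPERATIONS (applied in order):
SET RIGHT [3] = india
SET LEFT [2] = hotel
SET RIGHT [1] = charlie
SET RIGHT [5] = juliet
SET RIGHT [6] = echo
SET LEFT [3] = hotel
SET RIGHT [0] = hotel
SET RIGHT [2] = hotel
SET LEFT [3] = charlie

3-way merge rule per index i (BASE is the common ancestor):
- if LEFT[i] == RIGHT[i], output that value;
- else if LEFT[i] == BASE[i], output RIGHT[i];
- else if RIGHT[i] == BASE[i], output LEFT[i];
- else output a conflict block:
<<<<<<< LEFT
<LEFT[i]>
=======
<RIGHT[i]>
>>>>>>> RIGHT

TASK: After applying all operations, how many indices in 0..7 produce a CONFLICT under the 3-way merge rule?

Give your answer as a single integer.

Answer: 1

Derivation:
Final LEFT:  [alpha, charlie, hotel, charlie, alpha, charlie, delta, india]
Final RIGHT: [hotel, charlie, hotel, india, alpha, juliet, echo, india]
i=0: L=alpha=BASE, R=hotel -> take RIGHT -> hotel
i=1: L=charlie R=charlie -> agree -> charlie
i=2: L=hotel R=hotel -> agree -> hotel
i=3: BASE=bravo L=charlie R=india all differ -> CONFLICT
i=4: L=alpha R=alpha -> agree -> alpha
i=5: L=charlie=BASE, R=juliet -> take RIGHT -> juliet
i=6: L=delta=BASE, R=echo -> take RIGHT -> echo
i=7: L=india R=india -> agree -> india
Conflict count: 1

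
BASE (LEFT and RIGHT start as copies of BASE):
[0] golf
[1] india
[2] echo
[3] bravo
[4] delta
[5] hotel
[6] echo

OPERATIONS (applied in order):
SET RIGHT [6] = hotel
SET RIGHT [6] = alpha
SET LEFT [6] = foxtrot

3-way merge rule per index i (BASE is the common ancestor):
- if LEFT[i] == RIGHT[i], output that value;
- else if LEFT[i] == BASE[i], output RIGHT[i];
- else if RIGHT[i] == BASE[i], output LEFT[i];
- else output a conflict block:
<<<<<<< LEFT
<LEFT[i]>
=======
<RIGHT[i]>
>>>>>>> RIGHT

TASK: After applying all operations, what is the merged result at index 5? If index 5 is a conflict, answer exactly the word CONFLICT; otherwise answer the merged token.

Final LEFT:  [golf, india, echo, bravo, delta, hotel, foxtrot]
Final RIGHT: [golf, india, echo, bravo, delta, hotel, alpha]
i=0: L=golf R=golf -> agree -> golf
i=1: L=india R=india -> agree -> india
i=2: L=echo R=echo -> agree -> echo
i=3: L=bravo R=bravo -> agree -> bravo
i=4: L=delta R=delta -> agree -> delta
i=5: L=hotel R=hotel -> agree -> hotel
i=6: BASE=echo L=foxtrot R=alpha all differ -> CONFLICT
Index 5 -> hotel

Answer: hotel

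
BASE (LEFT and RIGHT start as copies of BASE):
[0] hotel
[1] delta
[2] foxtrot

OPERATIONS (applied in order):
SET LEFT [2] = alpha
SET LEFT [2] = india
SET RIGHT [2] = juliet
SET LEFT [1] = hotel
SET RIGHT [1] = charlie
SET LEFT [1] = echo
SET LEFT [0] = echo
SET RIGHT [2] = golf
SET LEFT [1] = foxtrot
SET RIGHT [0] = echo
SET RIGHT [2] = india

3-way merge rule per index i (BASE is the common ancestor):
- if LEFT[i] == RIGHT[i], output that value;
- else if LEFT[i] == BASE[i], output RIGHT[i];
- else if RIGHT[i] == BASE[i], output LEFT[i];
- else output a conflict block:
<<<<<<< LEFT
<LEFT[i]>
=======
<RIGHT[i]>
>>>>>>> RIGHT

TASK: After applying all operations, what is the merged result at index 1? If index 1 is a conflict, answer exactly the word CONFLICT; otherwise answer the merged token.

Final LEFT:  [echo, foxtrot, india]
Final RIGHT: [echo, charlie, india]
i=0: L=echo R=echo -> agree -> echo
i=1: BASE=delta L=foxtrot R=charlie all differ -> CONFLICT
i=2: L=india R=india -> agree -> india
Index 1 -> CONFLICT

Answer: CONFLICT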